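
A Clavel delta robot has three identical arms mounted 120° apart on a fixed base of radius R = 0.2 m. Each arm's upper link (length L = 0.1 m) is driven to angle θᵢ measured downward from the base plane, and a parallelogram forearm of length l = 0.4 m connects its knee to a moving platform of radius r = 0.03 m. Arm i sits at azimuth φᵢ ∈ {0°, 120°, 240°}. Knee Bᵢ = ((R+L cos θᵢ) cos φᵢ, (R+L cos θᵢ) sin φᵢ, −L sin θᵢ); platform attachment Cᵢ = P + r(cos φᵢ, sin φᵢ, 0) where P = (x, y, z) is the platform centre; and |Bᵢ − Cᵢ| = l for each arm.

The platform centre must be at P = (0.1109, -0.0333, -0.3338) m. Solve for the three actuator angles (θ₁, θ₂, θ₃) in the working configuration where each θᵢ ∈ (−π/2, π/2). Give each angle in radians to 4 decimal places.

θ₁ = -0.3497, θ₂ = 1.0472, θ₃ = 0.6980

arm 1 (φ=0.0°): x'=0.1109, y'=-0.0333
  A=0.0591, B=-0.3338, C=(l²−L²−A²−y'²−z²)/(2L)=0.1699
  θ1 = atan2(B,A) + arccos(C/0.3390) = -0.3497
rotate P by −φ2: (-0.0843, -0.0794, -0.3338)
  A cos θ + B sin θ = C:  0.2543·cos θ + -0.3338·sin θ = -0.1619
  √(A²+B²)=0.4196;  θ2 = -0.9198+1.9670 ≈ 1.0472
arm 3 (φ=240.0°): x'=-0.0266, y'=0.1127
  A cos θ + B sin θ = C:  0.1966·cos θ + -0.3338·sin θ = -0.0639
  γ=atan2(-0.3338,0.1966)=-1.0385;  ψ=arccos(-0.1649)=1.7365;  θ3=γ+ψ≈0.6980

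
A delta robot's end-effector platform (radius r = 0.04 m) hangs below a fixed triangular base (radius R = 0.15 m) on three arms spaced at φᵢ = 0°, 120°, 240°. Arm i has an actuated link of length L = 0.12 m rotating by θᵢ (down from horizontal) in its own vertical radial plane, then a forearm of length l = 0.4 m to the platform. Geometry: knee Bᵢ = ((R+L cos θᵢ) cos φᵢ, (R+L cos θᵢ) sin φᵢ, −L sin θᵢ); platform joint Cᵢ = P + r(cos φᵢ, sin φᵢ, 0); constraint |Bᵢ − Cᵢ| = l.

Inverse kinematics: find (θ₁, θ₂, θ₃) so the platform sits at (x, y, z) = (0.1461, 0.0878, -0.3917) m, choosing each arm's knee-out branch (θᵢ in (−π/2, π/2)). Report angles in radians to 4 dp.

φ1=0.0° → target in arm frame (0.1461, 0.0878)
  A cos θ + B sin θ = C:  -0.0361·cos θ + -0.3917·sin θ = -0.0702
  γ=atan2(-0.3917,-0.0361)=-1.6627;  ψ=arccos(-0.1784)=1.7501;  θ1=γ+ψ≈0.0874
rotate P by −φ2: (0.0030, -0.1704, -0.3917)
  A cos θ + B sin θ = C:  0.1070·cos θ + -0.3917·sin θ = -0.2014
  γ=atan2(-0.3917,0.1070)=-1.3041;  ψ=arccos(-0.4959)=2.0897;  θ2=γ+ψ≈0.7855
φ3=240.0° → target in arm frame (-0.1491, 0.0826)
  e−x'=0.2591;  (l²−L²−(e−x')²−y'²−z²)/2L = -0.3408
  θ3 = atan2(B,A) + arccos(C/0.4696) = 1.3963

θ₁ = 0.0874, θ₂ = 0.7855, θ₃ = 1.3963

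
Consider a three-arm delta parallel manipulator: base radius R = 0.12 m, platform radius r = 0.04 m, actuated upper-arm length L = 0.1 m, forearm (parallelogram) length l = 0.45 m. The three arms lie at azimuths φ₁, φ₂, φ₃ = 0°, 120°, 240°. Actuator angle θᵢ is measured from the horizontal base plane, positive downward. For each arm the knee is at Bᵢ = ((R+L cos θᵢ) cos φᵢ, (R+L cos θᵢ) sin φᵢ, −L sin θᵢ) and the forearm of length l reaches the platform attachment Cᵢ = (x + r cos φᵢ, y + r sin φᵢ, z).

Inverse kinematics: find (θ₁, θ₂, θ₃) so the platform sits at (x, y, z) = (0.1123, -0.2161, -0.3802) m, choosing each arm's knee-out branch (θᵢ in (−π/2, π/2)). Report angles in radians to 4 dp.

arm 1 (φ=0.0°): x'=0.1123, y'=-0.2161
  e−x'=-0.0323;  (l²−L²−(e−x')²−y'²−z²)/2L = 0.0010
  θ1 = atan2(B,A) + arccos(C/0.3816) = -0.0874
φ2=120.0° → target in arm frame (-0.2433, 0.0108)
  e−x'=0.3233;  (l²−L²−(e−x')²−y'²−z²)/2L = -0.2835
  √(A²+B²)=0.4991;  θ2 = -0.8661+2.1748 ≈ 1.3087
φ3=240.0° → target in arm frame (0.1310, 0.2053)
  A=-0.0510, B=-0.3802, C=(l²−L²−A²−y'²−z²)/(2L)=0.0160
  √(A²+B²)=0.3836;  θ3 = -1.7041+1.5291 ≈ -0.1750

θ₁ = -0.0874, θ₂ = 1.3087, θ₃ = -0.1750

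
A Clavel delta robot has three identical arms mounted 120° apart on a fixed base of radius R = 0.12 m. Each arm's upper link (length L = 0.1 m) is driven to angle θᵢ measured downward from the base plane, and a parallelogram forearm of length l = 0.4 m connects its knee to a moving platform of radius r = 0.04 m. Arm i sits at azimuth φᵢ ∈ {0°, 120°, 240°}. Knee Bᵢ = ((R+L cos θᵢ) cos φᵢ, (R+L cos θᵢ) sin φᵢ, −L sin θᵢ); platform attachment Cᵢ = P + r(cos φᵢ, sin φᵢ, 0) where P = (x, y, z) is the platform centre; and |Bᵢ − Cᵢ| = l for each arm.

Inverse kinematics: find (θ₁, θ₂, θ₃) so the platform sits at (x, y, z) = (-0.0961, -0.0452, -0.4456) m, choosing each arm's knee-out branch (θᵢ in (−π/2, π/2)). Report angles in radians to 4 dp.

θ₁ = 1.3955, θ₂ = 0.9594, θ₃ = 0.6107

φ1=0.0° → target in arm frame (-0.0961, -0.0452)
  A cos θ + B sin θ = C:  0.1761·cos θ + -0.4456·sin θ = -0.4081
  θ1 = atan2(B,A) + arccos(C/0.4791) = 1.3955
rotate P by −φ2: (0.0089, 0.1058, -0.4456)
  A cos θ + B sin θ = C:  0.0711·cos θ + -0.4456·sin θ = -0.3241
  √(A²+B²)=0.4512;  θ2 = -1.4126+2.3720 ≈ 0.9594
φ3=240.0° → target in arm frame (0.0872, -0.0606)
  A cos θ + B sin θ = C:  -0.0072·cos θ + -0.4456·sin θ = -0.2614
  √(A²+B²)=0.4457;  θ3 = -1.5869+2.1977 ≈ 0.6107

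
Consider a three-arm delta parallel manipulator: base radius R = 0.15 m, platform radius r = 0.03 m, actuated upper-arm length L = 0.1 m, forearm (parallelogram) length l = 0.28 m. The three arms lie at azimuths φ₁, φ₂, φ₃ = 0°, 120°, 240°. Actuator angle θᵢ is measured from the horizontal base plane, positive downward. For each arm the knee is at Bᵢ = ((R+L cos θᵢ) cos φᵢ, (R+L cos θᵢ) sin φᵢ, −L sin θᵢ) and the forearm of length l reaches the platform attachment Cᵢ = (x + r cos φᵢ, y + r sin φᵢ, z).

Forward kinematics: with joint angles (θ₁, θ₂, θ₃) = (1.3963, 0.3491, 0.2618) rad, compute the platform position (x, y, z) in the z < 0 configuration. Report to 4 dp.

S1 = (0.1374·cos0.0°, 0.1374·sin0.0°, -0.0985) = (0.1374, 0.0000, -0.0985)
S2 = (0.2140·cos120.0°, 0.2140·sin120.0°, -0.0342) = (-0.1070, 0.1853, -0.0342)
φ3=240.0°: virtual centre (-0.1083, -0.1876, -0.0259), radius l
eliminate P² terms by subtracting sphere 1 from 2 and 3
linear system: -0.4887x+0.3706y = 0.0184−0.1286z; -0.4913x+-0.3751y = 0.0190−0.1452z
Cramer: x(z) = -0.0382+0.2792z;  y(z) = -0.0007+0.0213z
sphere 1 gives Az²+Bz+C=0 with A=1.0784, B=0.0989, C=-0.0379;  B²−4AC=0.1732;  roots -0.2388, 0.1471;  negative root z = -0.2388
x = -0.1049, y = -0.0058

(-0.1049, -0.0058, -0.2388)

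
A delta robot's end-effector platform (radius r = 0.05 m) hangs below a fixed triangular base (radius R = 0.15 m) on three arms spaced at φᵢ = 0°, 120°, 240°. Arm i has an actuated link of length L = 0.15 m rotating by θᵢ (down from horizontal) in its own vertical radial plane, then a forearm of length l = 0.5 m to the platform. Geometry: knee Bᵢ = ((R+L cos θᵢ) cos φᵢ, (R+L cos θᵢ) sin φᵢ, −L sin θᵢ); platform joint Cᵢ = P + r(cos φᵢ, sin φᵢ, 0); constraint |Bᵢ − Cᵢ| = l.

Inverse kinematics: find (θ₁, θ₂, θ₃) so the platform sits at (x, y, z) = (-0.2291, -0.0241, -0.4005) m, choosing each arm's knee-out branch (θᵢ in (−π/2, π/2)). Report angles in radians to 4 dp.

θ₁ = 0.9599, θ₂ = -0.1748, θ₃ = -0.3491

arm 1 (φ=0.0°): x'=-0.2291, y'=-0.0241
  A cos θ + B sin θ = C:  0.3291·cos θ + -0.4005·sin θ = -0.1393
  θ1 = atan2(B,A) + arccos(C/0.5184) = 0.9599
arm 2 (φ=120.0°): x'=0.0937, y'=0.2105
  A=0.0063, B=-0.4005, C=(l²−L²−A²−y'²−z²)/(2L)=0.0759
  √(A²+B²)=0.4005;  θ2 = -1.5550+1.3802 ≈ -0.1748
arm 3 (φ=240.0°): x'=0.1354, y'=-0.1864
  e−x'=-0.0354;  (l²−L²−(e−x')²−y'²−z²)/2L = 0.1037
  γ=atan2(-0.4005,-0.0354)=-1.6590;  ψ=arccos(0.2580)=1.3099;  θ3=γ+ψ≈-0.3491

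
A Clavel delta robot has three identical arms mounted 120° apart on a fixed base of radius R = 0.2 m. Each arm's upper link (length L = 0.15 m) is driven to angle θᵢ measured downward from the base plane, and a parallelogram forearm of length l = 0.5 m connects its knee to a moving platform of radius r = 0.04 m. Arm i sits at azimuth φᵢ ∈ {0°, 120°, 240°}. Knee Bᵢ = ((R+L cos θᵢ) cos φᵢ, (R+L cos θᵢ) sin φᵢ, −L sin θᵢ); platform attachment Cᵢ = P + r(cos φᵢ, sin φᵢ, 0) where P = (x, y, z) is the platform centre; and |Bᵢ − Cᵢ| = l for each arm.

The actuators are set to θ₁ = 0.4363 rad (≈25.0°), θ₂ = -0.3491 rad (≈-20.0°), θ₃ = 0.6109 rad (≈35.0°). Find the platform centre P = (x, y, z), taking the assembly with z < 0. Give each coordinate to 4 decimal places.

φ1=0.0°: virtual centre (0.2959, 0.0000, -0.0634), radius l
φ2=120.0°: virtual centre (-0.1505, 0.2606, 0.0513), radius l
arm 3 at φ=240.0°: e+L cos θ3 = 0.2829;  centre 3 = (-0.1414, -0.2450, -0.0860)
|centre ₂|²−|centre ₁|² = 0.0016;  |centre ₃|²−|centre ₁|² = -0.0042
linear system: -0.8928x+0.5213y = 0.0016−0.2294z; -0.8748x+-0.4899y = -0.0042−-0.0453z
det = 0.8934;  x = 0.0016+0.0994z,  y = 0.0058+-0.2699z
quadratic in z: (1.0827)z²+(0.0652)z+(-0.1593)=0, √Δ=0.8331 → z ∈ {-0.4148, 0.3546}; z = -0.4148 (taking z<0)
x = -0.0397, y = 0.1177

(-0.0397, 0.1177, -0.4148)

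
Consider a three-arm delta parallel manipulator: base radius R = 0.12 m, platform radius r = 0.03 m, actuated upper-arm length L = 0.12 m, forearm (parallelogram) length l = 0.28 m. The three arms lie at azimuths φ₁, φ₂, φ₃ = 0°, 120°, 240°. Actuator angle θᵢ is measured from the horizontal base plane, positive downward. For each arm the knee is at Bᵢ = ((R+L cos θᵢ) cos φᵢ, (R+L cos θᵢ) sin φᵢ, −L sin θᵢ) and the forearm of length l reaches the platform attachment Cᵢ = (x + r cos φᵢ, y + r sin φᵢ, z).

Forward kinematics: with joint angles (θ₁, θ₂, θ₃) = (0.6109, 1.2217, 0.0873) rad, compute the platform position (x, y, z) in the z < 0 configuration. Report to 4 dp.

(0.0134, -0.1143, -0.2553)

arm 1 at φ=0.0°: ρ1 = 0.1883;  S1 = (0.1883, 0.0000, -0.0688)
S2 = (0.1310·cos120.0°, 0.1310·sin120.0°, -0.1128) = (-0.0655, 0.1135, -0.1128)
φ3=240.0°: virtual centre (-0.1048, -0.1815, -0.0105), radius l
eliminate P² terms by subtracting sphere 1 from 2 and 3
linear system: -0.5076x+0.2270y = -0.0103−-0.0879z; -0.5861x+-0.3629y = 0.0038−0.1167z
det = 0.3173;  x = 0.0091+-0.0170z,  y = -0.0252+0.3491z
sphere 1 gives Az²+Bz+C=0 with A=1.1221, B=0.1262, C=-0.0409;  B²−4AC=0.1995;  roots -0.2553, 0.1428;  negative root z = -0.2553
x = 0.0134, y = -0.1143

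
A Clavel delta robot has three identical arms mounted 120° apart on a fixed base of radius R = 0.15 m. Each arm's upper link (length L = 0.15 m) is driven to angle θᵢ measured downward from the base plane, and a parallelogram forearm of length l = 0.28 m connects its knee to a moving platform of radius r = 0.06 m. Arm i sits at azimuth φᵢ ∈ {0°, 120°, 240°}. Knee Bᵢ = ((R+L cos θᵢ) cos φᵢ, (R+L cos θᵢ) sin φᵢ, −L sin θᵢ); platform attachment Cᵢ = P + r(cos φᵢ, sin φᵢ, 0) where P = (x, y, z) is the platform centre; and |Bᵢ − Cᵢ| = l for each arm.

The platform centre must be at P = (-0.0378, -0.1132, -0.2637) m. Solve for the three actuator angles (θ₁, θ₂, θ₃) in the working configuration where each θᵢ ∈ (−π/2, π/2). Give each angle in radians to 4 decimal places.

φ1=0.0° → target in arm frame (-0.0378, -0.1132)
  A=0.1278, B=-0.2637, C=(l²−L²−A²−y'²−z²)/(2L)=-0.1426
  γ=atan2(-0.2637,0.1278)=-1.1195;  ψ=arccos(-0.4867)=2.0791;  θ1=γ+ψ≈0.9596
φ2=120.0° → target in arm frame (-0.0791, 0.0893)
  e−x'=0.1691;  (l²−L²−(e−x')²−y'²−z²)/2L = -0.1674
  √(A²+B²)=0.3133;  θ2 = -1.0005+2.1346 ≈ 1.1341
φ3=240.0° → target in arm frame (0.1169, 0.0239)
  A cos θ + B sin θ = C:  -0.0269·cos θ + -0.2637·sin θ = -0.0498
  θ3 = atan2(B,A) + arccos(C/0.2651) = 0.0871

θ₁ = 0.9596, θ₂ = 1.1341, θ₃ = 0.0871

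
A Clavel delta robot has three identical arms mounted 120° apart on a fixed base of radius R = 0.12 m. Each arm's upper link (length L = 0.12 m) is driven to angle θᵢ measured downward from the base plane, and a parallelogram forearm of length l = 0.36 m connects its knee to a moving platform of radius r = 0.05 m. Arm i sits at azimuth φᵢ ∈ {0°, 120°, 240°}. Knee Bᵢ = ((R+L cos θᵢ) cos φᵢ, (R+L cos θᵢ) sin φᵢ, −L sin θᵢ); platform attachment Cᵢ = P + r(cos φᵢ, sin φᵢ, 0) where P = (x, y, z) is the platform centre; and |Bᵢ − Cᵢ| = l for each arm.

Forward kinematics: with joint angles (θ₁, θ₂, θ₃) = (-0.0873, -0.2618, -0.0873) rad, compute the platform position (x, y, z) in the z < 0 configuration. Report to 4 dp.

(-0.0101, 0.0176, -0.2886)

S1 = (0.1895·cos0.0°, 0.1895·sin0.0°, 0.0105) = (0.1895, 0.0000, 0.0105)
φ2=120.0°: virtual centre (-0.0930, 0.1610, 0.0311), radius l
S3 = (0.1895·cos240.0°, 0.1895·sin240.0°, 0.0105) = (-0.0948, -0.1641, 0.0105)
subtract pairs → two planes through P
linear system: -0.5650x+0.3220y = -0.0005−0.0412z; -0.5686x+-0.3283y = 0.0000−0.0000z
det = 0.3686;  x = 0.0005+0.0367z,  y = -0.0008+-0.0635z
into |P−S₁|² = l²: 1.0054z² + -0.0347z + -0.0937 = 0;  Δ = 0.3782;  z = -0.2886 or 0.3231 → z<0 root = -0.2886
x = -0.0101, y = 0.0176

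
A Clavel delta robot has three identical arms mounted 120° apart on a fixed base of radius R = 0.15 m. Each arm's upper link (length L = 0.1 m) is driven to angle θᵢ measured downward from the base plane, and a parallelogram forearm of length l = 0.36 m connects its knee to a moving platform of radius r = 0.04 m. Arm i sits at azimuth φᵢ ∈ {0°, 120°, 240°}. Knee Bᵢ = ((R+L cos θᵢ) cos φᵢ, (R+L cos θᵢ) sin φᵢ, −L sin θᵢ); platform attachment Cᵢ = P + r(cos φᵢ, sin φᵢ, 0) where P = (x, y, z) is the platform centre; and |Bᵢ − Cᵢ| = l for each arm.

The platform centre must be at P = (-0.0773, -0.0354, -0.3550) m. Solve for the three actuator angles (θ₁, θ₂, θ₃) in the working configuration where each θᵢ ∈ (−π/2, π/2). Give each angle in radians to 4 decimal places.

arm 1 (φ=0.0°): x'=-0.0773, y'=-0.0354
  A cos θ + B sin θ = C:  0.1873·cos θ + -0.3550·sin θ = -0.2138
  γ=atan2(-0.3550,0.1873)=-1.0853;  ψ=arccos(-0.5327)=2.1325;  θ1=γ+ψ≈1.0472
rotate P by −φ2: (0.0080, 0.0846, -0.3550)
  A cos θ + B sin θ = C:  0.1020·cos θ + -0.3550·sin θ = -0.1200
  √(A²+B²)=0.3694;  θ2 = -1.2910+1.9016 ≈ 0.6106
φ3=240.0° → target in arm frame (0.0693, -0.0492)
  e−x'=0.0407;  (l²−L²−(e−x')²−y'²−z²)/2L = -0.0525
  γ=atan2(-0.3550,0.0407)=-1.4567;  ψ=arccos(-0.1470)=1.7183;  θ3=γ+ψ≈0.2617

θ₁ = 1.0472, θ₂ = 0.6106, θ₃ = 0.2617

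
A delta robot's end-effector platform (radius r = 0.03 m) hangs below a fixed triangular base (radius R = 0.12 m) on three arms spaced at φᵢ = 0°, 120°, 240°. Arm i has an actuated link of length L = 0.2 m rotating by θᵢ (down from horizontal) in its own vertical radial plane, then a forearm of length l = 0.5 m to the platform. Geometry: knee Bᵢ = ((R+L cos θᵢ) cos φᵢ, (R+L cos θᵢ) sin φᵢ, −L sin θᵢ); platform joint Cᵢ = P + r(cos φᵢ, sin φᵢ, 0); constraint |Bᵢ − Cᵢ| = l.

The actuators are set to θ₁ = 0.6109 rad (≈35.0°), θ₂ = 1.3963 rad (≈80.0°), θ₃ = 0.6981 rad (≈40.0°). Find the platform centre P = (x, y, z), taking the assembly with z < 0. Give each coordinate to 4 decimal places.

(0.1228, -0.1773, -0.5635)

arm 1 at φ=0.0°: (R−r)+L cos θ1 = 0.2538;  O1 = (0.2538, 0.0000, -0.1147)
arm 2 at φ=120.0°: (R−r)+L cos θ2 = 0.1247;  O2 = (-0.0624, 0.1080, -0.1970)
φ3=240.0°: virtual centre (-0.1216, -0.2106, -0.1286), radius l
eliminate P² terms by subtracting sphere 1 from 2 and 3
linear system: -0.6324x+0.2160y = -0.0232−-0.1645z; -0.7509x+-0.4213y = -0.0019−-0.0277z
det = 0.4286;  x = 0.0238+-0.1756z,  y = -0.0379+0.2473z
quadratic in z: (1.0920)z²+(0.2915)z+(-0.1825)=0, √Δ=0.9392 → z ∈ {-0.5635, 0.2966}; z = -0.5635 (taking z<0)
x = 0.1228, y = -0.1773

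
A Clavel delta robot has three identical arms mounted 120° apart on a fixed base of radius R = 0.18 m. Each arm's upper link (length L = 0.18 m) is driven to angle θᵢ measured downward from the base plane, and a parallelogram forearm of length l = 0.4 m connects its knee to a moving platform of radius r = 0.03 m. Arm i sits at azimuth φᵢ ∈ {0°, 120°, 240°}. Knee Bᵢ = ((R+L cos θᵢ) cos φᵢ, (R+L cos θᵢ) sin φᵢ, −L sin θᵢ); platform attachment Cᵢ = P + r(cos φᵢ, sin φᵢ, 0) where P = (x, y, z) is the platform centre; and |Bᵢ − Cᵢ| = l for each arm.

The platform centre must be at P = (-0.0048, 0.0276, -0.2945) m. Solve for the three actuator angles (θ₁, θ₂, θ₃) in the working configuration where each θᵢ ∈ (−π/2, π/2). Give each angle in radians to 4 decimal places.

θ₁ = 0.3487, θ₂ = 0.1743, θ₃ = 0.4365

rotate P by −φ1: (-0.0048, 0.0276, -0.2945)
  e−x'=0.1548;  (l²−L²−(e−x')²−y'²−z²)/2L = 0.0448
  γ=atan2(-0.2945,0.1548)=-1.0869;  ψ=arccos(0.1348)=1.4356;  θ1=γ+ψ≈0.3487
arm 2 (φ=120.0°): x'=0.0263, y'=-0.0096
  A=0.1237, B=-0.2945, C=(l²−L²−A²−y'²−z²)/(2L)=0.0708
  γ=atan2(-0.2945,0.1237)=-1.1731;  ψ=arccos(0.2215)=1.3474;  θ2=γ+ψ≈0.1743
arm 3 (φ=240.0°): x'=-0.0215, y'=-0.0180
  e−x'=0.1715;  (l²−L²−(e−x')²−y'²−z²)/2L = 0.0309
  θ3 = atan2(B,A) + arccos(C/0.3408) = 0.4365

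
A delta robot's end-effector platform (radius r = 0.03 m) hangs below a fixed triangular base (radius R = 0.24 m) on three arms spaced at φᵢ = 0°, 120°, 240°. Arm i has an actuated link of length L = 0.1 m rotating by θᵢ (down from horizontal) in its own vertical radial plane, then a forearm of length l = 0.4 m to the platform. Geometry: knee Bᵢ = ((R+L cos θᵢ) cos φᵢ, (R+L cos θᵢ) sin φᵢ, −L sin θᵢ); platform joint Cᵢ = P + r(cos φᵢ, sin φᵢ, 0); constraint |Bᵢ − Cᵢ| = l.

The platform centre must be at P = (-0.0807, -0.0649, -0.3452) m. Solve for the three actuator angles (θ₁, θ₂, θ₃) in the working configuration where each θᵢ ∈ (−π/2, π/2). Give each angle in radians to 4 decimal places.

θ₁ = 1.3961, θ₂ = 0.9599, θ₃ = 0.0875

rotate P by −φ1: (-0.0807, -0.0649, -0.3452)
  A cos θ + B sin θ = C:  0.2907·cos θ + -0.3452·sin θ = -0.2894
  γ=atan2(-0.3452,0.2907)=-0.8709;  ψ=arccos(-0.6413)=2.2670;  θ1=γ+ψ≈1.3961
rotate P by −φ2: (-0.0159, 0.1023, -0.3452)
  A cos θ + B sin θ = C:  0.2259·cos θ + -0.3452·sin θ = -0.1532
  √(A²+B²)=0.4125;  θ2 = -0.9914+1.9514 ≈ 0.9599
rotate P by −φ3: (0.0966, -0.0374, -0.3452)
  A cos θ + B sin θ = C:  0.1134·cos θ + -0.3452·sin θ = 0.0828
  θ3 = atan2(B,A) + arccos(C/0.3634) = 0.0875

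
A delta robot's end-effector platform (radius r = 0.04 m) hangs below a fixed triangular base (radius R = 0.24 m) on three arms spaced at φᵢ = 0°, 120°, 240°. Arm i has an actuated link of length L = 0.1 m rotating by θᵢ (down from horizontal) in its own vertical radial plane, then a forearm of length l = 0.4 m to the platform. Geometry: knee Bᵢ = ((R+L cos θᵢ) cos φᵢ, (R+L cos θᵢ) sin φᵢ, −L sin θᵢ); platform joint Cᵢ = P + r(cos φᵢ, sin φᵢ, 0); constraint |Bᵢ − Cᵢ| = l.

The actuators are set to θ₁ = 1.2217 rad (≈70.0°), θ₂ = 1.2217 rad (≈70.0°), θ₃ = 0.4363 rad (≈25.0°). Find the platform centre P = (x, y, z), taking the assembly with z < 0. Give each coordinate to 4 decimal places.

arm 1 at φ=0.0°: (R−r)+L cos θ1 = 0.2342;  O1 = (0.2342, 0.0000, -0.0940)
O2 = (0.2342·cos120.0°, 0.2342·sin120.0°, -0.0940) = (-0.1171, 0.2028, -0.0940)
O3 = (0.2906·cos240.0°, 0.2906·sin240.0°, -0.0423) = (-0.1453, -0.2517, -0.0423)
|O₂|²−|O₁|² = 0.0000;  |O₃|²−|O₁|² = 0.0226
plane₁₂: -0.7026x+0.4057y+0.0000z = 0.0000
det = 0.6616;  x = -0.0138+0.0634z,  y = -0.0240+0.1098z
quadratic in z: (1.0161)z²+(0.1512)z+(-0.0891)=0, √Δ=0.6204 → z ∈ {-0.3797, 0.2309}; z = -0.3797 (taking z<0)
x = -0.0379, y = -0.0657

(-0.0379, -0.0657, -0.3797)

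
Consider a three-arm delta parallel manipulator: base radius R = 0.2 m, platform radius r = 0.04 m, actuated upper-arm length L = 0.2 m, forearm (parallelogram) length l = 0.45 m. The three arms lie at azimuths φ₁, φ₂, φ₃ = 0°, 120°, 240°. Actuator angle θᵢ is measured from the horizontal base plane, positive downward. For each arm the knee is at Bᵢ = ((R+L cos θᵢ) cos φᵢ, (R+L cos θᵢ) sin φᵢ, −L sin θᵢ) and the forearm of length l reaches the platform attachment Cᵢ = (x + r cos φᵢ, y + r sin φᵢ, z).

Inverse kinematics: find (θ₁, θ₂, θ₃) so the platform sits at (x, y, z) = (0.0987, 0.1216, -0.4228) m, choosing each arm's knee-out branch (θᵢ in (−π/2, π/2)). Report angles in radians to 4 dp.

θ₁ = 0.3491, θ₂ = 0.5234, θ₃ = 1.2218

arm 1 (φ=0.0°): x'=0.0987, y'=0.1216
  e−x'=0.0613;  (l²−L²−(e−x')²−y'²−z²)/2L = -0.0870
  γ=atan2(-0.4228,0.0613)=-1.4268;  ψ=arccos(-0.2037)=1.7759;  θ1=γ+ψ≈0.3491
arm 2 (φ=120.0°): x'=0.0560, y'=-0.1463
  A=0.1040, B=-0.4228, C=(l²−L²−A²−y'²−z²)/(2L)=-0.1212
  γ=atan2(-0.4228,0.1040)=-1.3295;  ψ=arccos(-0.2784)=1.8529;  θ2=γ+ψ≈0.5234
arm 3 (φ=240.0°): x'=-0.1547, y'=0.0247
  A=0.3147, B=-0.4228, C=(l²−L²−A²−y'²−z²)/(2L)=-0.2897
  θ3 = atan2(B,A) + arccos(C/0.5270) = 1.2218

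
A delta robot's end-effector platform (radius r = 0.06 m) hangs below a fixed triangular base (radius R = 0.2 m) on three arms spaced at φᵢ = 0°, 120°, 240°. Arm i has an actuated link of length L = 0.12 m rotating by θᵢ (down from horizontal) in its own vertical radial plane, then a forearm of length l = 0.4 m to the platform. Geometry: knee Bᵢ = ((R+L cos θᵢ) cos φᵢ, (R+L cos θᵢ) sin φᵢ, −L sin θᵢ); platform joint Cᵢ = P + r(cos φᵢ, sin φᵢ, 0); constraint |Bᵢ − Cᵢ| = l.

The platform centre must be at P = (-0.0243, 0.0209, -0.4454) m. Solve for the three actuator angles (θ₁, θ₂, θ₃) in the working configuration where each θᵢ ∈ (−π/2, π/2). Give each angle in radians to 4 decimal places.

rotate P by −φ1: (-0.0243, 0.0209, -0.4454)
  e−x'=0.1643;  (l²−L²−(e−x')²−y'²−z²)/2L = -0.3342
  θ1 = atan2(B,A) + arccos(C/0.4747) = 1.1344
arm 2 (φ=120.0°): x'=0.0302, y'=0.0106
  e−x'=0.1098;  (l²−L²−(e−x')²−y'²−z²)/2L = -0.2706
  θ2 = atan2(B,A) + arccos(C/0.4587) = 0.8725
φ3=240.0° → target in arm frame (-0.0059, -0.0315)
  e−x'=0.1459;  (l²−L²−(e−x')²−y'²−z²)/2L = -0.3128
  √(A²+B²)=0.4687;  θ3 = -1.2541+2.3015 ≈ 1.0474

θ₁ = 1.1344, θ₂ = 0.8725, θ₃ = 1.0474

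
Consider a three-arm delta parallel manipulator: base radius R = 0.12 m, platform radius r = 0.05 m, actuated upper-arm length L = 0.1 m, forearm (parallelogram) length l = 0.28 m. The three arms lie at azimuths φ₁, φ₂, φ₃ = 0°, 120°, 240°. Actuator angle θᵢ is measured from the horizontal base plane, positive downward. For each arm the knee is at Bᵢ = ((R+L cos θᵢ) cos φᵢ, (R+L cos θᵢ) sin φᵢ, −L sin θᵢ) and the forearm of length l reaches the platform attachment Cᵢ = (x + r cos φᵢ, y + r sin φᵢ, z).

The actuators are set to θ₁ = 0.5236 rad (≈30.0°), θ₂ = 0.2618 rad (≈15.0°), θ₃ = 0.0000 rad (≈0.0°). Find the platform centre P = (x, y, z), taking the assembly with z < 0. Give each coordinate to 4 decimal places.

φ1=0.0°: virtual centre (0.1566, 0.0000, -0.0500), radius l
φ2=120.0°: virtual centre (-0.0833, 0.1443, -0.0259), radius l
arm 3 at φ=240.0°: (R−r)+L cos θ3 = 0.1700;  O3 = (-0.0850, -0.1472, 0.0000)
|O₂|²−|O₁|² = 0.0014;  |O₃|²−|O₁|² = 0.0019
linear system: -0.4798x+0.2885y = 0.0014−0.0482z; -0.4832x+-0.2944y = 0.0019−0.1000z
Cramer: x(z) = -0.0034+0.1534z;  y(z) = -0.0008+0.0879z
into |P−O₁|² = l²: 1.0313z² + 0.0508z + -0.0503 = 0;  Δ = 0.2101;  z = -0.2468 or 0.1976 → z<0 root = -0.2468
x = -0.0413, y = -0.0225

(-0.0413, -0.0225, -0.2468)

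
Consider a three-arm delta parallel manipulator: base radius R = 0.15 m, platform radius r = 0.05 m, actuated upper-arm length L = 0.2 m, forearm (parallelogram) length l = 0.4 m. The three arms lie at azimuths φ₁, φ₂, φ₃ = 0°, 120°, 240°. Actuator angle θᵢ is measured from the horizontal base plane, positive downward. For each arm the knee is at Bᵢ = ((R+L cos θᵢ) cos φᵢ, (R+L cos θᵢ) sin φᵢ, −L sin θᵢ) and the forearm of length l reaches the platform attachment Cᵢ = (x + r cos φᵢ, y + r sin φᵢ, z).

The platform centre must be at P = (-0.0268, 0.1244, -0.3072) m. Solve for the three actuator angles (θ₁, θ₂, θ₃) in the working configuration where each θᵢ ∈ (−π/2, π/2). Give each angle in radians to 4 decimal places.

θ₁ = 0.4360, θ₂ = -0.2620, θ₃ = 0.6981

φ1=0.0° → target in arm frame (-0.0268, 0.1244)
  e−x'=0.1268;  (l²−L²−(e−x')²−y'²−z²)/2L = -0.0148
  √(A²+B²)=0.3323;  θ1 = -1.1793+1.6154 ≈ 0.4360
φ2=120.0° → target in arm frame (0.1211, -0.0390)
  A cos θ + B sin θ = C:  -0.0211·cos θ + -0.3072·sin θ = 0.0592
  θ2 = atan2(B,A) + arccos(C/0.3079) = -0.2620
arm 3 (φ=240.0°): x'=-0.0943, y'=-0.0854
  A=0.1943, B=-0.3072, C=(l²−L²−A²−y'²−z²)/(2L)=-0.0486
  γ=atan2(-0.3072,0.1943)=-1.0068;  ψ=arccos(-0.1336)=1.7048;  θ3=γ+ψ≈0.6981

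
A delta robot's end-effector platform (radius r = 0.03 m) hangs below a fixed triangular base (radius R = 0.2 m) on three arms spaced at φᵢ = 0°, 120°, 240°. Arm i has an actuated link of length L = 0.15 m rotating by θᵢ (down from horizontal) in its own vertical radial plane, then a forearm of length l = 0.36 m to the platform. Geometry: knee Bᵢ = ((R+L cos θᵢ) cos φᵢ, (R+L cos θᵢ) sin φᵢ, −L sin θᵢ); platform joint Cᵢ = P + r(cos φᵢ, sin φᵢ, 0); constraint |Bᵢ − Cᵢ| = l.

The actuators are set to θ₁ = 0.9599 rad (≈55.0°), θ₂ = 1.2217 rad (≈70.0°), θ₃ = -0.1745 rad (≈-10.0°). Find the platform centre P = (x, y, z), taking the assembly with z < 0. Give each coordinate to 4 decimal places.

(-0.0389, -0.1318, -0.2817)

O1 = (0.2560·cos0.0°, 0.2560·sin0.0°, -0.1229) = (0.2560, 0.0000, -0.1229)
arm 2 at φ=120.0°: (R−r)+L cos θ2 = 0.2213;  O2 = (-0.1107, 0.1917, -0.1410)
arm 3 at φ=240.0°: (R−r)+L cos θ3 = 0.3177;  O3 = (-0.1589, -0.2752, 0.0260)
eliminate P² terms by subtracting sphere 1 from 2 and 3
[-0.7334 0.3833 -0.0362]·P = -0.0118;  [-0.8298 -0.5503 0.2978]·P = 0.0210
Cramer: x(z) = -0.0021+0.1306z;  y(z) = -0.0349+0.3442z
quadratic in z: (1.1356)z²+(0.1543)z+(-0.0466)=0, √Δ=0.4854 → z ∈ {-0.2817, 0.1458}; z = -0.2817 (taking z<0)
x = -0.0389, y = -0.1318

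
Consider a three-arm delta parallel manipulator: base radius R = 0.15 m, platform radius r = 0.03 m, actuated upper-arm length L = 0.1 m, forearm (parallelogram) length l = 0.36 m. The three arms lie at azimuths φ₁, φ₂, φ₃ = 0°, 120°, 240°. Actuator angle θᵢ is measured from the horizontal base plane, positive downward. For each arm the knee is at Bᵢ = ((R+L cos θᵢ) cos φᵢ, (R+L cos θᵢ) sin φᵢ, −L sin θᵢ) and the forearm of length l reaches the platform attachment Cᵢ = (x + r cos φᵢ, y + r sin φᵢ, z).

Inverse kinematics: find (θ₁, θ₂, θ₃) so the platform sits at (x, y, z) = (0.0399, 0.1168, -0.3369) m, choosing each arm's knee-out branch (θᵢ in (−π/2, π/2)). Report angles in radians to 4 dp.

θ₁ = 0.4364, θ₂ = 0.1744, θ₃ = 1.3089

rotate P by −φ1: (0.0399, 0.1168, -0.3369)
  A=0.0801, B=-0.3369, C=(l²−L²−A²−y'²−z²)/(2L)=-0.0698
  θ1 = atan2(B,A) + arccos(C/0.3463) = 0.4364
arm 2 (φ=120.0°): x'=0.0812, y'=-0.0930
  A=0.0388, B=-0.3369, C=(l²−L²−A²−y'²−z²)/(2L)=-0.0202
  θ2 = atan2(B,A) + arccos(C/0.3391) = 0.1744
arm 3 (φ=240.0°): x'=-0.1211, y'=-0.0238
  A=0.2411, B=-0.3369, C=(l²−L²−A²−y'²−z²)/(2L)=-0.2630
  √(A²+B²)=0.4143;  θ3 = -0.9496+2.2586 ≈ 1.3089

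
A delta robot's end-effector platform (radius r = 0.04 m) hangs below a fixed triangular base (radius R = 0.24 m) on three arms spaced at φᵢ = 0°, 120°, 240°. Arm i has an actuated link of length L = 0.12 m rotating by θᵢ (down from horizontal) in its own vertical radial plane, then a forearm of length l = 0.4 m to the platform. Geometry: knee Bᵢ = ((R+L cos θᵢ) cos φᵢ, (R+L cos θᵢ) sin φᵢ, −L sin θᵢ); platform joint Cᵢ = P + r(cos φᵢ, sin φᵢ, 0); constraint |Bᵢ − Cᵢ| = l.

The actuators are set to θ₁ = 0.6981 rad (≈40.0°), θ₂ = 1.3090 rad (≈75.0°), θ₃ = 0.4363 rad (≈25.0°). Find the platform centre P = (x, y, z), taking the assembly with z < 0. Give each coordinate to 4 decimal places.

(0.0222, -0.0853, -0.3600)

arm 1 at φ=0.0°: (R−r)+L cos θ1 = 0.2919;  S1 = (0.2919, 0.0000, -0.0771)
φ2=120.0°: virtual centre (-0.1155, 0.2001, -0.1159), radius l
S3 = (0.3088·cos240.0°, 0.3088·sin240.0°, -0.0507) = (-0.1544, -0.2674, -0.0507)
eliminate P² terms by subtracting sphere 1 from 2 and 3
linear system: -0.8149x+0.4002y = -0.0243−-0.0776z; -0.8926x+-0.5348y = 0.0067−0.0528z
det = 0.7930;  x = 0.0130+-0.0256z,  y = -0.0343+0.1416z
sphere 1 gives Az²+Bz+C=0 with A=1.0207, B=0.1588, C=-0.0751;  B²−4AC=0.3318;  roots -0.3600, 0.2044;  negative root z = -0.3600
x = 0.0222, y = -0.0853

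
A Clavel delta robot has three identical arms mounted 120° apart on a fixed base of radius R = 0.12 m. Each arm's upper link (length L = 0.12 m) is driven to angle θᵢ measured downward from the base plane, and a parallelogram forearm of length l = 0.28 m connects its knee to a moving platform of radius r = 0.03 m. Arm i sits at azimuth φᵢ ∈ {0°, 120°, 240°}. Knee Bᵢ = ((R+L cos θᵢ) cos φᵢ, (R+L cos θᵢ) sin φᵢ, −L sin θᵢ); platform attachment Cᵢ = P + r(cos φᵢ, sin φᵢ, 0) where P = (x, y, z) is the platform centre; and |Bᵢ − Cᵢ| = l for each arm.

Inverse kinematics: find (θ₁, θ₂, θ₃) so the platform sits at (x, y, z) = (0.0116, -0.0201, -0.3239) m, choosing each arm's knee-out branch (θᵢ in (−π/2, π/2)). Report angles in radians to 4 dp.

arm 1 (φ=0.0°): x'=0.0116, y'=-0.0201
  A=0.0784, B=-0.3239, C=(l²−L²−A²−y'²−z²)/(2L)=-0.1978
  √(A²+B²)=0.3333;  θ1 = -1.3333+2.2061 ≈ 0.8728
arm 2 (φ=120.0°): x'=-0.0232, y'=0.0000
  A=0.1132, B=-0.3239, C=(l²−L²−A²−y'²−z²)/(2L)=-0.2239
  θ2 = atan2(B,A) + arccos(C/0.3431) = 1.0470
rotate P by −φ3: (0.0116, 0.0201, -0.3239)
  A=0.0784, B=-0.3239, C=(l²−L²−A²−y'²−z²)/(2L)=-0.1978
  γ=atan2(-0.3239,0.0784)=-1.3333;  ψ=arccos(-0.5934)=2.2061;  θ3=γ+ψ≈0.8727

θ₁ = 0.8728, θ₂ = 1.0470, θ₃ = 0.8727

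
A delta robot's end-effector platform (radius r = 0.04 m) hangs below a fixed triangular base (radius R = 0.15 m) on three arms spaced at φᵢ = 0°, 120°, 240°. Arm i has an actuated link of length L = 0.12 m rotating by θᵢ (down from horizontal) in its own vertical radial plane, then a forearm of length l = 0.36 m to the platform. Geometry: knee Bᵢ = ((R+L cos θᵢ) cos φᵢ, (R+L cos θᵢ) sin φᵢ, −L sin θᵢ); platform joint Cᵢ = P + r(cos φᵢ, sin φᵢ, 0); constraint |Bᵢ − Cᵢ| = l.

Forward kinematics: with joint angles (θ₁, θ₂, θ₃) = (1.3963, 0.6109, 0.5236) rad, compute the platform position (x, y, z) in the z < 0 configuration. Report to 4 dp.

(-0.1223, -0.0098, -0.3740)

φ1=0.0°: virtual centre (0.1308, 0.0000, -0.1182), radius l
arm 2 at φ=120.0°: ρ2 = 0.2083;  O2 = (-0.1041, 0.1804, -0.0688)
O3 = (0.2139·cos240.0°, 0.2139·sin240.0°, -0.0600) = (-0.1070, -0.1853, -0.0600)
subtract pairs → two planes through P
[-0.4700 0.3608 0.0987]·P = 0.0170;  [-0.4756 -0.3705 0.1164]·P = 0.0183
det = 0.3457;  x = -0.0373+0.2272z,  y = -0.0014+0.0224z
into |P−O₁|² = l²: 1.0521z² + 0.1599z + -0.0873 = 0;  Δ = 0.3932;  z = -0.3740 or 0.2220 → z<0 root = -0.3740
x = -0.1223, y = -0.0098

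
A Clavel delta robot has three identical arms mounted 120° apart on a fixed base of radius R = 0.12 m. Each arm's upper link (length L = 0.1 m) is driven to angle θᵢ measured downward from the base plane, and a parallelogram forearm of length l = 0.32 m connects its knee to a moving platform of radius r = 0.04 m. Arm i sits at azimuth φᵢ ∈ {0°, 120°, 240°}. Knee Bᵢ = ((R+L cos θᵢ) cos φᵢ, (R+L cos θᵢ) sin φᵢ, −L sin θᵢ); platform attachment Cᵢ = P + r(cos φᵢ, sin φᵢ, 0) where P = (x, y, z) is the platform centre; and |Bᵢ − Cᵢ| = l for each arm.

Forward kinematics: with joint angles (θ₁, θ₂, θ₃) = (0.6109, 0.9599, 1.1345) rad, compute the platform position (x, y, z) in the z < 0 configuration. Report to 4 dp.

arm 1 at φ=0.0°: (R−r)+L cos θ1 = 0.1619;  centre 1 = (0.1619, 0.0000, -0.0574)
arm 2 at φ=120.0°: (R−r)+L cos θ2 = 0.1374;  centre 2 = (-0.0687, 0.1190, -0.0819)
centre 3 = (0.1223·cos240.0°, 0.1223·sin240.0°, -0.0906) = (-0.0611, -0.1059, -0.0906)
|centre ₂|²−|centre ₁|² = -0.0039;  |centre ₃|²−|centre ₁|² = -0.0063
linear system: -0.4612x+0.2379y = -0.0039−-0.0491z; -0.4461x+-0.2118y = -0.0063−-0.0665z
det = 0.2038;  x = 0.0115+-0.1287z,  y = 0.0058+-0.0431z
sphere 1 gives Az²+Bz+C=0 with A=1.0184, B=0.1529, C=-0.0764;  B²−4AC=0.3348;  roots -0.3592, 0.2090;  negative root z = -0.3592
x = 0.0577, y = 0.0212

(0.0577, 0.0212, -0.3592)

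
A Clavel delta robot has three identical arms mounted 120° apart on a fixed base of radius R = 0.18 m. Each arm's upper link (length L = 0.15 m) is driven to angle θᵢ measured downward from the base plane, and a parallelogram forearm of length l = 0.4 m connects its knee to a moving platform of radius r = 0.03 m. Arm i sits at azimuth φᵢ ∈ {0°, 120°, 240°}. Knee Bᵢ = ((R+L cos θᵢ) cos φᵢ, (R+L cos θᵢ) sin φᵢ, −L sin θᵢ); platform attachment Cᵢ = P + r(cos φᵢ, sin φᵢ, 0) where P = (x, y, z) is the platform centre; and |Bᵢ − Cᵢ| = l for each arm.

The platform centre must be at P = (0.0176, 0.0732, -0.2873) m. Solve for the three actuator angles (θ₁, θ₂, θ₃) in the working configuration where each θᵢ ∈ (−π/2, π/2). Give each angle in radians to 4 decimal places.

θ₁ = 0.0871, θ₂ = -0.1747, θ₃ = 0.6112

φ1=0.0° → target in arm frame (0.0176, 0.0732)
  A=0.1324, B=-0.2873, C=(l²−L²−A²−y'²−z²)/(2L)=0.1069
  √(A²+B²)=0.3163;  θ1 = -1.1390+1.2261 ≈ 0.0871
rotate P by −φ2: (0.0546, -0.0518, -0.2873)
  e−x'=0.0954;  (l²−L²−(e−x')²−y'²−z²)/2L = 0.1439
  γ=atan2(-0.2873,0.0954)=-1.2502;  ψ=arccos(0.4753)=1.0755;  θ2=γ+ψ≈-0.1747
rotate P by −φ3: (-0.0722, -0.0214, -0.2873)
  A=0.2222, B=-0.2873, C=(l²−L²−A²−y'²−z²)/(2L)=0.0171
  √(A²+B²)=0.3632;  θ3 = -0.9125+1.5237 ≈ 0.6112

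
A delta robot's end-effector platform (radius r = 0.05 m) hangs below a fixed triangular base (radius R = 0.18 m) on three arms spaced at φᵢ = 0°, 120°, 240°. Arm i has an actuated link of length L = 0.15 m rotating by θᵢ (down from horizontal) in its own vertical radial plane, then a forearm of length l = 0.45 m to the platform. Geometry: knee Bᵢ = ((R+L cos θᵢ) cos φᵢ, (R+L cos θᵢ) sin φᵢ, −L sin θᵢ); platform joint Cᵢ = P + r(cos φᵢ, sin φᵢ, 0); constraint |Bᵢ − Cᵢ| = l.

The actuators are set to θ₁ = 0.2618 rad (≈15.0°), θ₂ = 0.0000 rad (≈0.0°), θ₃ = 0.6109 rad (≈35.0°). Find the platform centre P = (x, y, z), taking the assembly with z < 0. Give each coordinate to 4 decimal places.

arm 1 at φ=0.0°: (R−r)+L cos θ1 = 0.2749;  S1 = (0.2749, 0.0000, -0.0388)
arm 2 at φ=120.0°: (R−r)+L cos θ2 = 0.2800;  S2 = (-0.1400, 0.2425, 0.0000)
S3 = (0.2529·cos240.0°, 0.2529·sin240.0°, -0.0860) = (-0.1264, -0.2190, -0.0860)
subtract pairs → two planes through P
[-0.8298 0.4850 0.0776]·P = 0.0013;  [-0.8026 -0.4380 -0.0944]·P = -0.0057
det = 0.7527;  x = 0.0029+-0.0157z,  y = 0.0077+-0.1869z
into |P−S₁|² = l²: 1.0352z² + 0.0833z + -0.1270 = 0;  Δ = 0.5327;  z = -0.3927 or 0.3123 → z<0 root = -0.3927
x = 0.0091, y = 0.0811

(0.0091, 0.0811, -0.3927)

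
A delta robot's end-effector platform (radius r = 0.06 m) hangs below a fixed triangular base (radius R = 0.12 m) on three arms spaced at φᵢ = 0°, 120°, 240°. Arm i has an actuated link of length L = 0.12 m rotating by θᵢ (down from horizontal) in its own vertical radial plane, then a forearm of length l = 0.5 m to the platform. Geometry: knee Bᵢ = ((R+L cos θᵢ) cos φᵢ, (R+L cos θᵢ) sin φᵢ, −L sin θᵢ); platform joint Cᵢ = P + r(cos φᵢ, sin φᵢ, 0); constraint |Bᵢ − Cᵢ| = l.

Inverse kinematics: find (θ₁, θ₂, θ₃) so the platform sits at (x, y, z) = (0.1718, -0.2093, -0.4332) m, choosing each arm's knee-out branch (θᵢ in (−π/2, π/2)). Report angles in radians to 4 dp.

θ₁ = -0.1746, θ₂ = 1.1345, θ₃ = 0.0875

φ1=0.0° → target in arm frame (0.1718, -0.2093)
  e−x'=-0.1118;  (l²−L²−(e−x')²−y'²−z²)/2L = -0.0349
  γ=atan2(-0.4332,-0.1118)=-1.8234;  ψ=arccos(-0.0779)=1.6488;  θ1=γ+ψ≈-0.1746
rotate P by −φ2: (-0.2672, -0.0441, -0.4332)
  e−x'=0.3272;  (l²−L²−(e−x')²−y'²−z²)/2L = -0.2543
  γ=atan2(-0.4332,0.3272)=-0.9240;  ψ=arccos(-0.4685)=2.0584;  θ2=γ+ψ≈1.1345
arm 3 (φ=240.0°): x'=0.0954, y'=0.2534
  A=-0.0354, B=-0.4332, C=(l²−L²−A²−y'²−z²)/(2L)=-0.0731
  θ3 = atan2(B,A) + arccos(C/0.4346) = 0.0875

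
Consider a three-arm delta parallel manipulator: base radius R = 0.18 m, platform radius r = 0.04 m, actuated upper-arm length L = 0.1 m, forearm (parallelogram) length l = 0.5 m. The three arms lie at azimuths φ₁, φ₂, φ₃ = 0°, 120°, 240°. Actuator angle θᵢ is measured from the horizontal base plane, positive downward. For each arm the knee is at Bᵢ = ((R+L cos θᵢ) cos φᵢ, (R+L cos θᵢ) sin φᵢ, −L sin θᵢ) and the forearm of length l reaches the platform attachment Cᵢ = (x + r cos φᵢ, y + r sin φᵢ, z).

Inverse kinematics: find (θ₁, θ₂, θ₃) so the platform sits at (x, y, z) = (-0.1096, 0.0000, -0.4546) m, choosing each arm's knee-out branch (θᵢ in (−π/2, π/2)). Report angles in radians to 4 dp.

rotate P by −φ1: (-0.1096, 0.0000, -0.4546)
  e−x'=0.2496;  (l²−L²−(e−x')²−y'²−z²)/2L = -0.1448
  γ=atan2(-0.4546,0.2496)=-1.0687;  ψ=arccos(-0.2792)=1.8538;  θ1=γ+ψ≈0.7851
φ2=120.0° → target in arm frame (0.0548, 0.0949)
  A=0.0852, B=-0.4546, C=(l²−L²−A²−y'²−z²)/(2L)=0.0854
  √(A²+B²)=0.4625;  θ2 = -1.3855+1.3852 ≈ -0.0003
arm 3 (φ=240.0°): x'=0.0548, y'=-0.0949
  A cos θ + B sin θ = C:  0.0852·cos θ + -0.4546·sin θ = 0.0854
  √(A²+B²)=0.4625;  θ3 = -1.3855+1.3852 ≈ -0.0003

θ₁ = 0.7851, θ₂ = -0.0003, θ₃ = -0.0003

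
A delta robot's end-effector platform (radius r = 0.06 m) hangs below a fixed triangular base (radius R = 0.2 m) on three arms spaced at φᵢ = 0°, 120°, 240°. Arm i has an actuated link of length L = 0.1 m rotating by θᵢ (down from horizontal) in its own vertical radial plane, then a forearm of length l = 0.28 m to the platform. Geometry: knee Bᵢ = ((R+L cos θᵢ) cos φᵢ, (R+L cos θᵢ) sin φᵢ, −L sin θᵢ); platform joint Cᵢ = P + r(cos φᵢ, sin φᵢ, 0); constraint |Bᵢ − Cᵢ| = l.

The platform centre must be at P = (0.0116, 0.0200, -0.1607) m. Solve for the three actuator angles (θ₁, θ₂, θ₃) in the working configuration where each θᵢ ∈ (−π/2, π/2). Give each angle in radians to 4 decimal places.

θ₁ = -0.0003, θ₂ = 0.0009, θ₃ = 0.4367

arm 1 (φ=0.0°): x'=0.0116, y'=0.0200
  A=0.1284, B=-0.1607, C=(l²−L²−A²−y'²−z²)/(2L)=0.1284
  γ=atan2(-0.1607,0.1284)=-0.8967;  ψ=arccos(0.6244)=0.8964;  θ1=γ+ψ≈-0.0003
arm 2 (φ=120.0°): x'=0.0115, y'=-0.0200
  A=0.1285, B=-0.1607, C=(l²−L²−A²−y'²−z²)/(2L)=0.1283
  θ2 = atan2(B,A) + arccos(C/0.2057) = 0.0009
arm 3 (φ=240.0°): x'=-0.0231, y'=0.0000
  A cos θ + B sin θ = C:  0.1631·cos θ + -0.1607·sin θ = 0.0798
  γ=atan2(-0.1607,0.1631)=-0.7779;  ψ=arccos(0.3487)=1.2147;  θ3=γ+ψ≈0.4367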